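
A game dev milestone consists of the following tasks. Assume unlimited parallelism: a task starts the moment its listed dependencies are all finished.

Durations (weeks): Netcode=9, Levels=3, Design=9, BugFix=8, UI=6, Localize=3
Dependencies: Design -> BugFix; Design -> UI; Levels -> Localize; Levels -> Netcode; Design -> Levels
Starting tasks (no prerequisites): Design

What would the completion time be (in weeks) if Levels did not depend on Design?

With the dependency in place, Design→Levels→Netcode = 9+3+9 = 21 sets the finish at 21 weeks.
Without Design→Levels, Levels's earliest start moves from 9 to 0.
The longest chain is now Design→BugFix = 9+8 = 17, so the schedule takes 17 weeks.

17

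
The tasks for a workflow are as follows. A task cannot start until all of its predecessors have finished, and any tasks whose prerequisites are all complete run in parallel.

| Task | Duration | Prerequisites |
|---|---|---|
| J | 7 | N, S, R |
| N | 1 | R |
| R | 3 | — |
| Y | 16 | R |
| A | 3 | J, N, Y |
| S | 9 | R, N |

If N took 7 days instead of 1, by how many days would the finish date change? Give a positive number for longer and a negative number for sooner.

6

Baseline: R→N→S→J→A = 3+1+9+7+3 = 23 → 23 days.
N is on the critical path; changing it to 7 makes that path 29 days.
That remains the longest chain; total 29 days.
Change in finish: 29 − 23 = +6 days.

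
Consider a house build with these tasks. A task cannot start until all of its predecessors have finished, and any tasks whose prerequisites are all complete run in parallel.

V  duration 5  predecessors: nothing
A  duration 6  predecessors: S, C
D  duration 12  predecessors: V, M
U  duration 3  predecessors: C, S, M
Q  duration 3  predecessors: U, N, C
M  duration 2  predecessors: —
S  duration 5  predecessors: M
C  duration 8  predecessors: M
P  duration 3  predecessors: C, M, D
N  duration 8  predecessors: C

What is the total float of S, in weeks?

The longest chain is M→C→N→Q = 2+8+8+3 = 21; overall finish 21 weeks.
Longest path through S: 13 weeks (earliest finish 7, latest finish 15).
So S can slip 15 − 7 = 8 weeks.

8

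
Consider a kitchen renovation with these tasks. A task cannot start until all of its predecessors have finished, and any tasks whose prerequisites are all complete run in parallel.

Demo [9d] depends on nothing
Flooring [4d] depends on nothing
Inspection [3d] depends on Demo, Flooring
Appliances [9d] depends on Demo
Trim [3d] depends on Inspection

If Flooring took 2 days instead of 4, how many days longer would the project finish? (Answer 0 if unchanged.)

0

As given, the longest chain is Demo→Appliances = 9+9 = 18, so the finish is 18 days.
The longest path through Flooring is only 10 days, so Flooring has float 8.
That remains the longest chain; total 18 days.
Change in finish: 18 − 18 = +0 days.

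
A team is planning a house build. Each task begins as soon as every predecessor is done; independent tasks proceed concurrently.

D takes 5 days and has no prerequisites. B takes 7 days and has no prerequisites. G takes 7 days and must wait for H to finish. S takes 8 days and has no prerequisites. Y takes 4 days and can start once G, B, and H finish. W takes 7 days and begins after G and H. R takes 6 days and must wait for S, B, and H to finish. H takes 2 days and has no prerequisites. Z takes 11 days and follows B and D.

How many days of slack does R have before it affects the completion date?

Critical path: B→Z = 7+11 = 18, so the finish is 18 days.
The longest chain containing R totals 14 days.
Slack of R = 12 − 8 = 4 days.

4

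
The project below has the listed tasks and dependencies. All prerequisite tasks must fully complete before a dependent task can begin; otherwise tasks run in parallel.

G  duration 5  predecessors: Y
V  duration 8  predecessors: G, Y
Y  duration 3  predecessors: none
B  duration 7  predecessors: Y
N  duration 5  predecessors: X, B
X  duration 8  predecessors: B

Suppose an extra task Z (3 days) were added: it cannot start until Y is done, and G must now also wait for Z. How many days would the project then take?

Originally the project takes 23 days.
With Z inserted, G now waits for max(Y, Z).
New critical path: Y→B→X→N = 3+7+8+5 = 23 ⇒ 23 days.

23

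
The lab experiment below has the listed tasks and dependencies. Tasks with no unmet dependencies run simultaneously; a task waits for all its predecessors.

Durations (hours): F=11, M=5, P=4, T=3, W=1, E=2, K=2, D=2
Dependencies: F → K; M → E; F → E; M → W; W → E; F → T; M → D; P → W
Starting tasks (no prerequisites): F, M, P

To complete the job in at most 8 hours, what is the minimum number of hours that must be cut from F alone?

6

Current finish: 14 hours; target: 8.
F is on every critical path, so each hour cut from F cuts the finish by one (this holds down to a finish of 8).
Need 14 − 8 = 6 hours off F → F becomes 5 hours, finish becomes 8.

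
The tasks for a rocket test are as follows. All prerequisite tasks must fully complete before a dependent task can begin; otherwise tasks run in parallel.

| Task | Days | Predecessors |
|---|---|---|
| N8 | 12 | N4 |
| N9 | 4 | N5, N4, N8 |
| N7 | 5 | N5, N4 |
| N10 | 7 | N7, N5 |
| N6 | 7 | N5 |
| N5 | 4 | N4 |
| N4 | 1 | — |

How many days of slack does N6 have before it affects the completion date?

5

Critical path: N4→N5→N7→N10 = 1+4+5+7 = 17, so the finish is 17 days.
N6 finishes as early as 12 and must finish by 17.
So N6 can slip 17 − 12 = 5 days.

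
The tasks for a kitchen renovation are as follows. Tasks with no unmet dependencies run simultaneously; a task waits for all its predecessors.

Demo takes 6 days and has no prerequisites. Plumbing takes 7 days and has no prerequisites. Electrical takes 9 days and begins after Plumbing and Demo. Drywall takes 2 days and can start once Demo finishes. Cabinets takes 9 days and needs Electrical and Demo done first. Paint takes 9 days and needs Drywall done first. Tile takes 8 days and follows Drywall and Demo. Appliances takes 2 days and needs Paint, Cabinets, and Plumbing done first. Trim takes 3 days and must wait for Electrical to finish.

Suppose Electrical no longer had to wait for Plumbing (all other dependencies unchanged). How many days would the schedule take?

Original critical path: Plumbing→Electrical→Cabinets→Appliances = 7+9+9+2 = 27 ⇒ 27 days.
Without Plumbing→Electrical, Electrical's earliest start moves from 7 to 6.
New critical path: Demo→Electrical→Cabinets→Appliances = 6+9+9+2 = 26 ⇒ 26 days.

26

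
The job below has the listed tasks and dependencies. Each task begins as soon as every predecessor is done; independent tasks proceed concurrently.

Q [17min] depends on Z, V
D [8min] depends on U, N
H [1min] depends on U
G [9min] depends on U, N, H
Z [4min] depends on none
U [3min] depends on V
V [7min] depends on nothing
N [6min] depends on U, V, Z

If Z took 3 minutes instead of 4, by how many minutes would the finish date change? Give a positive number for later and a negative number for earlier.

0

Baseline: V→U→N→G = 7+3+6+9 = 25 → 25 minutes.
Z is off the critical path — its longest chain is 21 minutes, giving 4 of slack.
The critical path is still V→U→N→G; finish is now 25 minutes.
Change in finish: 25 − 25 = +0 minutes.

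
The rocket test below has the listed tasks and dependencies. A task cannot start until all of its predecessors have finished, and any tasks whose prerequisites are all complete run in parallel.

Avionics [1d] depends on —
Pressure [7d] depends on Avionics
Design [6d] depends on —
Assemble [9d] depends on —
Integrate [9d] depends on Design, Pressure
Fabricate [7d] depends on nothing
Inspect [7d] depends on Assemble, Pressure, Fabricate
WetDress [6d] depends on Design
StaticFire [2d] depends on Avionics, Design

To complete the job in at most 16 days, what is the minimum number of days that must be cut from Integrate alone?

1

Current finish: 17 days; target: 16.
Integrate is on every critical path, so each day cut from Integrate cuts the finish by one (this holds down to a finish of 16).
Need 17 − 16 = 1 day off Integrate → Integrate becomes 8 days, finish becomes 16.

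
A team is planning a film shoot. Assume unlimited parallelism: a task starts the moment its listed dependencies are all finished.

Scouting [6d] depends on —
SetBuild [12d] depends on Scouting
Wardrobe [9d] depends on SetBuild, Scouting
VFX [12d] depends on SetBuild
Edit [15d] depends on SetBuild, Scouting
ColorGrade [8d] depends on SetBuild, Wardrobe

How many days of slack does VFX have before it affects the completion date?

Critical path: Scouting→SetBuild→Wardrobe→ColorGrade = 6+12+9+8 = 35, so the finish is 35 days.
Longest path through VFX: 30 days (earliest finish 30, latest finish 35).
So VFX can slip 35 − 30 = 5 days.

5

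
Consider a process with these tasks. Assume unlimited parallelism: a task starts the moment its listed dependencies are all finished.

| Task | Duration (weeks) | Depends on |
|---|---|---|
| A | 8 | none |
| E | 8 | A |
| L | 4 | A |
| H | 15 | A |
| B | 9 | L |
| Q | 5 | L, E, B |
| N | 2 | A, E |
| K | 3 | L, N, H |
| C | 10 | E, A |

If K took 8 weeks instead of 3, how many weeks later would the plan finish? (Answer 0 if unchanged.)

5

Baseline: A→H→K = 8+15+3 = 26 → 26 weeks.
Since K is critical, the +5 change carries straight to that chain (now 31 weeks).
No other chain overtakes it, so the finish is 31 weeks.
Change in finish: 31 − 26 = +5 weeks.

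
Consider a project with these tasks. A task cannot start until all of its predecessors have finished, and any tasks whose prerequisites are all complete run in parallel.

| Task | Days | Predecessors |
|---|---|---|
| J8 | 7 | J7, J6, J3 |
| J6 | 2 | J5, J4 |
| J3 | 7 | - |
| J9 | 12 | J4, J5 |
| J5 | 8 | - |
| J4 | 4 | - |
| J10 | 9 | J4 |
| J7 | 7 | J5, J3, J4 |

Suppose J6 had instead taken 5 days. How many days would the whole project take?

22

Critical path before the change: J5→J7→J8 = 8+7+7 = 22 giving 22 days.
J6 is off the critical path — its longest chain is 17 days, giving 5 of slack.
That remains the longest chain; total 22 days.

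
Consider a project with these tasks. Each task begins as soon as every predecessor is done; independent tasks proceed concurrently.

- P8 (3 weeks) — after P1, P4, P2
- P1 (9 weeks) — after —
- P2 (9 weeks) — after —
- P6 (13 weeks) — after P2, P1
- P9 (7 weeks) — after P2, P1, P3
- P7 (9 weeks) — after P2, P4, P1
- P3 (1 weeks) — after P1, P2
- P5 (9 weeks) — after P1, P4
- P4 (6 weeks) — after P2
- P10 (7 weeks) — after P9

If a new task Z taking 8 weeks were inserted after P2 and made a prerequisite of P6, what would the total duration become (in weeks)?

30

Originally the job takes 24 weeks.
With Z inserted, P6 now waits for max(P2, P1, Z).
New critical path: P2→Z→P6 = 9+8+13 = 30 ⇒ 30 weeks.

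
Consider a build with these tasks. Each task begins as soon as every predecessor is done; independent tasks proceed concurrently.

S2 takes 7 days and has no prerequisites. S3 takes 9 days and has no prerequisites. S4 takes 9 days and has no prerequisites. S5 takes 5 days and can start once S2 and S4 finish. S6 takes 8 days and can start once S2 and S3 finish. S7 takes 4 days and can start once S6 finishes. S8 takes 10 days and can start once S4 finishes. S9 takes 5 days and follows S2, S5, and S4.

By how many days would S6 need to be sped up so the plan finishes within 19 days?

2

Current finish: 21 days; target: 19.
S6 is on every critical path, so each day cut from S6 cuts the finish by one (this holds down to a finish of 19).
Need 21 − 19 = 2 days off S6 → S6 becomes 6 days, finish becomes 19.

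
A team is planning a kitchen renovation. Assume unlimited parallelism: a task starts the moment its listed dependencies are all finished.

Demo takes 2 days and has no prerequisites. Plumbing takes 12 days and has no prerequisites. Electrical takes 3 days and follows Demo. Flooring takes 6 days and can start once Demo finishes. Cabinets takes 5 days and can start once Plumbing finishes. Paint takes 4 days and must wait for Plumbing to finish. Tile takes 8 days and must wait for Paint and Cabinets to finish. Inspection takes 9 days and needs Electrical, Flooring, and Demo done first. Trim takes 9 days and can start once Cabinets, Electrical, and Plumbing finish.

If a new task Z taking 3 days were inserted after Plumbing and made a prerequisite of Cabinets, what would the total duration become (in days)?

29

Originally the schedule takes 26 days.
With Z inserted, Cabinets now waits for max(Plumbing, Z).
New critical path: Plumbing→Z→Cabinets→Trim = 12+3+5+9 = 29 ⇒ 29 days.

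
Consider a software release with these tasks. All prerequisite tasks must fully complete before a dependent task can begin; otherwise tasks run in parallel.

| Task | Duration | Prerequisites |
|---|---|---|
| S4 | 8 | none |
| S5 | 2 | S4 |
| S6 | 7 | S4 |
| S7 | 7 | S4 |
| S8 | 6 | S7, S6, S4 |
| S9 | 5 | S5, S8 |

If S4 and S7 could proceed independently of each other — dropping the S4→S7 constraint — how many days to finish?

Before: longest chain S4→S6→S8→S9 = 8+7+6+5 = 26, finish 26.
Without S4→S7, S7's earliest start moves from 8 to 0.
The longest chain is now S4→S6→S8→S9 = 8+7+6+5 = 26, so the project takes 26 days.

26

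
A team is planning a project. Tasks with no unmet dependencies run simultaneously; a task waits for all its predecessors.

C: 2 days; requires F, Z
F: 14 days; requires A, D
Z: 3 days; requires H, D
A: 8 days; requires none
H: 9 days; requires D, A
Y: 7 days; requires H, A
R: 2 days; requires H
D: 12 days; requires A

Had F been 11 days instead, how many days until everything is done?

36

Critical path before the change: A→D→F→C = 8+12+14+2 = 36 giving 36 days.
F is on the critical path; changing it to 11 makes that path 33 days.
The binding chain switches to A→D→H→Y = 8+12+9+7 = 36; finish 36 days.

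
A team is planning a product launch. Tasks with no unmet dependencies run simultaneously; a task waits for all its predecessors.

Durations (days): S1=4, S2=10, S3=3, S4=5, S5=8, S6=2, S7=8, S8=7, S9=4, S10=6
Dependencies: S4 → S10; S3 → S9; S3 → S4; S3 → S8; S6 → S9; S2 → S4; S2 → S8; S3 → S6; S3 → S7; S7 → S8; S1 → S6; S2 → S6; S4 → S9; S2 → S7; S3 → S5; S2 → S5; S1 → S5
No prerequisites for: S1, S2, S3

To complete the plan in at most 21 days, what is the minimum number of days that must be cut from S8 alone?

Current finish: 25 days; target: 21.
S8 is on every critical path, so each day cut from S8 cuts the finish by one (this holds down to a finish of 21).
Need 25 − 21 = 4 days off S8 → S8 becomes 3 days, finish becomes 21.

4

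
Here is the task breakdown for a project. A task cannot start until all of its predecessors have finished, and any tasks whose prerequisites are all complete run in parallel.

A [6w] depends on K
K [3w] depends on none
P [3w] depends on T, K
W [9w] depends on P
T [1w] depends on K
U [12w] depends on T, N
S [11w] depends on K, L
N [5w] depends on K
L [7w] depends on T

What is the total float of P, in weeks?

6

Critical path: K→T→L→S = 3+1+7+11 = 22, so the finish is 22 weeks.
Longest path through P: 16 weeks (earliest finish 7, latest finish 13).
Float = 22 − 16 = 6.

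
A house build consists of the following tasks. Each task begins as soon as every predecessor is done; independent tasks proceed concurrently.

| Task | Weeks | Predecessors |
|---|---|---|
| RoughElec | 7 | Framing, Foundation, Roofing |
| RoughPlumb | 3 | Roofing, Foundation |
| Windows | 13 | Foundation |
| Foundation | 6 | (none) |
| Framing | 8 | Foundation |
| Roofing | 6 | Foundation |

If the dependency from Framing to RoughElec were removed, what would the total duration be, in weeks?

19

Before: longest chain Foundation→Framing→RoughElec = 6+8+7 = 21, finish 21.
Without Framing→RoughElec, RoughElec's earliest start moves from 14 to 12.
The longest chain is now Foundation→Roofing→RoughElec = 6+6+7 = 19, so the house build takes 19 weeks.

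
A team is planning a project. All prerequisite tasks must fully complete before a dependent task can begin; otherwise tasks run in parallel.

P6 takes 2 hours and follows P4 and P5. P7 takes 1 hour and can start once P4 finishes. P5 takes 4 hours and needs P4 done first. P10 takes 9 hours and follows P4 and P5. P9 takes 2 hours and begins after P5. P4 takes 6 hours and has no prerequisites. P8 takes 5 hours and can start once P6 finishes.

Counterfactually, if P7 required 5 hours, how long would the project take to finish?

19

Baseline: P4→P5→P10 = 6+4+9 = 19 → 19 hours.
P7 is off the critical path — its longest chain is 7 hours, giving 12 of slack.
No other chain overtakes it, so the finish is 19 hours.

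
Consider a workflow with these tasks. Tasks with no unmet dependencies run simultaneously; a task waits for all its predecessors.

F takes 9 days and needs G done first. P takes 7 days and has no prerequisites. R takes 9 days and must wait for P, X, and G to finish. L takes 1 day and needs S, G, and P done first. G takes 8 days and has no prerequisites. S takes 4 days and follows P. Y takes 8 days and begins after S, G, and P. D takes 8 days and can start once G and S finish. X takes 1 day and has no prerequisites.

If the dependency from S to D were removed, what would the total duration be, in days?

Original critical path: P→S→D = 7+4+8 = 19 ⇒ 19 days.
Without S→D, D's earliest start moves from 11 to 8.
The longest chain is now P→S→Y = 7+4+8 = 19, so the schedule takes 19 days.

19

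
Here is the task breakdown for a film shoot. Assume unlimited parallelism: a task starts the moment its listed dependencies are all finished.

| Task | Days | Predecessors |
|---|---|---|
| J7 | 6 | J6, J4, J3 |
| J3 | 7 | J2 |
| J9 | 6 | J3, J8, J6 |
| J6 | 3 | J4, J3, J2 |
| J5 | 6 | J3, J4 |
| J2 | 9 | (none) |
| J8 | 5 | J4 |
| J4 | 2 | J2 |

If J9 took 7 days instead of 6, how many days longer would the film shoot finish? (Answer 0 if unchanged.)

1

The binding path is J2→J3→J6→J9 = 9+7+3+6 = 25; finish at 25 days.
J9 lies on that path, so at 7 days the path becomes 26 days.
No other chain overtakes it, so the finish is 26 days.
Change in finish: 26 − 25 = +1 days.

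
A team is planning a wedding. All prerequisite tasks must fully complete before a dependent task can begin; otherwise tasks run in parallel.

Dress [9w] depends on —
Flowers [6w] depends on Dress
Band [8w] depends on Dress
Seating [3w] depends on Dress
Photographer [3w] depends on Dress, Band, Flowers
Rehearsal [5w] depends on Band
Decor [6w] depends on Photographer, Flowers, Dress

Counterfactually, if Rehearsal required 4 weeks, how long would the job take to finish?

Actual critical path: Dress→Band→Photographer→Decor = 9+8+3+6 = 26 ⇒ 26 weeks.
The longest path through Rehearsal is only 22 weeks, so Rehearsal has float 4.
No other chain overtakes it, so the finish is 26 weeks.

26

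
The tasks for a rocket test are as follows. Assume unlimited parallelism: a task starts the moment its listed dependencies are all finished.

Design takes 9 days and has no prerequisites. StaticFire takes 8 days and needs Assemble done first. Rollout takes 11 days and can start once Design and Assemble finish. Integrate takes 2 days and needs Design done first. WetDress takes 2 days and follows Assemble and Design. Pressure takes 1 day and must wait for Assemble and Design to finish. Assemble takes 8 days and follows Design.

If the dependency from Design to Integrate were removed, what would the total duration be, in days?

Before: longest chain Design→Assemble→Rollout = 9+8+11 = 28, finish 28.
Without Design→Integrate, Integrate's earliest start moves from 9 to 0.
The longest chain is now Design→Assemble→Rollout = 9+8+11 = 28, so the plan takes 28 days.

28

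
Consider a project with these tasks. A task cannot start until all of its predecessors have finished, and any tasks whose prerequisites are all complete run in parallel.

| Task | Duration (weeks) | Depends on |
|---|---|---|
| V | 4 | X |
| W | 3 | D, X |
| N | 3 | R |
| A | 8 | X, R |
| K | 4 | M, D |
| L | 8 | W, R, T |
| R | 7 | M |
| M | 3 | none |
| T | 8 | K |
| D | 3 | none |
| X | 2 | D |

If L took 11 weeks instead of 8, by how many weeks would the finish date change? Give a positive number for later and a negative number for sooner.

Critical path before the change: D→K→T→L = 3+4+8+8 = 23 giving 23 weeks.
L lies on that path, so at 11 weeks the path becomes 26 weeks.
No other chain overtakes it, so the finish is 26 weeks.
Change in finish: 26 − 23 = +3 weeks.

3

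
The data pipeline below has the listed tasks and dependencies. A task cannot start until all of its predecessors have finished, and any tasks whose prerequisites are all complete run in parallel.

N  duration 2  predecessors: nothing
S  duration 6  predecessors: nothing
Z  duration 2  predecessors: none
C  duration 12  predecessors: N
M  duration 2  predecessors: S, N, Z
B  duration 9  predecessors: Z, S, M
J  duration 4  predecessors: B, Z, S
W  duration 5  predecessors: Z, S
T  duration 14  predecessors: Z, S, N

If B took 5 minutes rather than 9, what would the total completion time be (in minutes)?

20

Critical path before the change: S→M→B→J = 6+2+9+4 = 21 giving 21 minutes.
B lies on that path, so at 5 minutes the path becomes 17 minutes.
Now S→T = 6+14 = 20 is longest, so the finish becomes 20 minutes.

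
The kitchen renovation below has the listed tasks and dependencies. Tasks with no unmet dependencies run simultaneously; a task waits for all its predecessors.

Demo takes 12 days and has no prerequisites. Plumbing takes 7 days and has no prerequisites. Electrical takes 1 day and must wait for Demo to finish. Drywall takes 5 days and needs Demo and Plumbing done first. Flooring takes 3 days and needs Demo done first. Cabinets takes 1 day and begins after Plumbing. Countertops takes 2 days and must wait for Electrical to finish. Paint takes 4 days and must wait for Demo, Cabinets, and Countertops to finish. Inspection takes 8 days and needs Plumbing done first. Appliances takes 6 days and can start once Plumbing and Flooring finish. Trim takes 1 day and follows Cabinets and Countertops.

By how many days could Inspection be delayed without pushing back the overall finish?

6

Demo→Flooring→Appliances = 12+3+6 = 21 sets the makespan at 21 days.
Longest path through Inspection: 15 days (earliest finish 15, latest finish 21).
Slack of Inspection = 13 − 7 = 6 days.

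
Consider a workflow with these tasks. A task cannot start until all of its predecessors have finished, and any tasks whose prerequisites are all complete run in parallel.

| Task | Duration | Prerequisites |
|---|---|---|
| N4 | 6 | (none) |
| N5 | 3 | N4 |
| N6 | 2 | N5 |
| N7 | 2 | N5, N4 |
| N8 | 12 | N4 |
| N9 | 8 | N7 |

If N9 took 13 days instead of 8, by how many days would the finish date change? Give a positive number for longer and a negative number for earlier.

5

Critical path before the change: N4→N5→N7→N9 = 6+3+2+8 = 19 giving 19 days.
Since N9 is critical, the +5 change carries straight to that chain (now 24 days).
The critical path is still N4→N5→N7→N9; finish is now 24 days.
Change in finish: 24 − 19 = +5 days.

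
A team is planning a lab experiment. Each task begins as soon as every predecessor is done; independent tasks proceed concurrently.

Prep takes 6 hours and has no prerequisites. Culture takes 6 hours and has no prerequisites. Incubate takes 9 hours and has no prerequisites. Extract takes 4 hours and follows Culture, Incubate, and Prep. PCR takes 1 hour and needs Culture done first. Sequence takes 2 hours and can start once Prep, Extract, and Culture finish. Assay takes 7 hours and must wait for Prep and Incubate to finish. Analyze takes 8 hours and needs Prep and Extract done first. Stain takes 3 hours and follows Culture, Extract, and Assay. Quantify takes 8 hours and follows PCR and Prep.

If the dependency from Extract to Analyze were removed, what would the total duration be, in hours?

With the dependency in place, Incubate→Extract→Analyze = 9+4+8 = 21 sets the finish at 21 hours.
Without Extract→Analyze, Analyze's earliest start moves from 13 to 6.
After: Incubate→Assay→Stain = 9+7+3 = 19 → 19 hours.

19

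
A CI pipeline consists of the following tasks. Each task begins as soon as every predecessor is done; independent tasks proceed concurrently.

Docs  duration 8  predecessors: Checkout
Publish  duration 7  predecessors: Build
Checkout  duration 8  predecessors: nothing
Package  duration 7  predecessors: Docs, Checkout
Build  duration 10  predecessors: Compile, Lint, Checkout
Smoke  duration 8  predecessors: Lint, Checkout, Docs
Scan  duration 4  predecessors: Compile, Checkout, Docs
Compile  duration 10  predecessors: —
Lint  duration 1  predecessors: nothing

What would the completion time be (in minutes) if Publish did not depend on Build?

With the dependency in place, Compile→Build→Publish = 10+10+7 = 27 sets the finish at 27 minutes.
Without Build→Publish, Publish's earliest start moves from 20 to 0.
After: Checkout→Docs→Smoke = 8+8+8 = 24 → 24 minutes.

24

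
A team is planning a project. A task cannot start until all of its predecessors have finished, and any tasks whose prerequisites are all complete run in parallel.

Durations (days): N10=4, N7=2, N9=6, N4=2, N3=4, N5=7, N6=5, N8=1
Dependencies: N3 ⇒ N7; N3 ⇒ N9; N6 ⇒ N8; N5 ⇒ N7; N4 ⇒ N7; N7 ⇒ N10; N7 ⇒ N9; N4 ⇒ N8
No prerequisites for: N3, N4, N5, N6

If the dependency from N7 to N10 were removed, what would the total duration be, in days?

15

With the dependency in place, N5→N7→N9 = 7+2+6 = 15 sets the finish at 15 days.
Without N7→N10, N10's earliest start moves from 9 to 0.
After: N5→N7→N9 = 7+2+6 = 15 → 15 days.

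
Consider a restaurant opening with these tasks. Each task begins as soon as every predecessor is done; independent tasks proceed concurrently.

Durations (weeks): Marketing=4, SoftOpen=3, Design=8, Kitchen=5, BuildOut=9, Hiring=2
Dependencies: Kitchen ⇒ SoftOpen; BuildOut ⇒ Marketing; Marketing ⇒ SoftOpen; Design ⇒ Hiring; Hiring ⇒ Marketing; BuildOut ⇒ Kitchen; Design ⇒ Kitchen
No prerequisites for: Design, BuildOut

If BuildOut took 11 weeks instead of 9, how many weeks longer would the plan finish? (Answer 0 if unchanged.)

The binding path is BuildOut→Kitchen→SoftOpen = 9+5+3 = 17; finish at 17 weeks.
Since BuildOut is critical, the +2 change carries straight to that chain (now 19 weeks).
That remains the longest chain; total 19 weeks.
Change in finish: 19 − 17 = +2 weeks.

2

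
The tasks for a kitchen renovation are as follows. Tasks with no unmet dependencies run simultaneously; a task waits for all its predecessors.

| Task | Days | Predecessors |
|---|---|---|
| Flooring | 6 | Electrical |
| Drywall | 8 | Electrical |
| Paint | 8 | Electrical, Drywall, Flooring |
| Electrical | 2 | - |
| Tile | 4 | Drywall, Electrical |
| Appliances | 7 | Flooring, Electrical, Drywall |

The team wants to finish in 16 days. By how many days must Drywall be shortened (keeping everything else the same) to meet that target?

2

Current finish: 18 days; target: 16.
Drywall is on every critical path, so each day cut from Drywall cuts the finish by one (this holds down to a finish of 16).
Need 18 − 16 = 2 days off Drywall → Drywall becomes 6 days, finish becomes 16.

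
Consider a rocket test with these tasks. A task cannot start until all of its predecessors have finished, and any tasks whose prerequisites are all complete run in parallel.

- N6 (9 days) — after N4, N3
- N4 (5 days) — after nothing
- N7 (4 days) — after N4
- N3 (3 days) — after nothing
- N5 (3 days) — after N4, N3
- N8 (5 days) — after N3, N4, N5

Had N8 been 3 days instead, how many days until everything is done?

Actual critical path: N4→N6 = 5+9 = 14 ⇒ 14 days.
N8 has 1 day of float (longest path through it is 13).
That remains the longest chain; total 14 days.

14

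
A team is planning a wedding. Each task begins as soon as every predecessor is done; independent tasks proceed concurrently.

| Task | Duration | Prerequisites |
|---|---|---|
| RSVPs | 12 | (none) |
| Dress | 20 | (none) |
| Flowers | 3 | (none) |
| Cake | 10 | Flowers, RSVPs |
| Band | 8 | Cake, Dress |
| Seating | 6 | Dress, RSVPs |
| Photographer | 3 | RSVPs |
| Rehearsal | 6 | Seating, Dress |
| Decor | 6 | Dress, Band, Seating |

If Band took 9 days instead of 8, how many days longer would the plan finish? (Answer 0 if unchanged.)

1

Actual critical path: RSVPs→Cake→Band→Decor = 12+10+8+6 = 36 ⇒ 36 days.
Since Band is critical, the +1 change carries straight to that chain (now 37 days).
The critical path is still RSVPs→Cake→Band→Decor; finish is now 37 days.
Change in finish: 37 − 36 = +1 days.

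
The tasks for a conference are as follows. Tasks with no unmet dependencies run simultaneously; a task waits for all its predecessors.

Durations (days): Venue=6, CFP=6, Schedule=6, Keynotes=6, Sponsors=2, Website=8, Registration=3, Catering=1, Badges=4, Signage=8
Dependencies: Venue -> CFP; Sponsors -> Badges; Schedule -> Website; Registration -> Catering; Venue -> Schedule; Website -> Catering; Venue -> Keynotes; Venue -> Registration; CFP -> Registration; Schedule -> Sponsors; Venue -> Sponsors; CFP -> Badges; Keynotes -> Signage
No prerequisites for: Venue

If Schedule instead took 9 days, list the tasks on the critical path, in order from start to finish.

Actual critical path: Venue→Schedule→Website→Catering = 6+6+8+1 = 21 ⇒ 21 days.
Schedule is on the critical path; changing it to 9 makes that path 24 days.
No other chain overtakes it, so the finish is 24 days.

Venue, Schedule, Website, Catering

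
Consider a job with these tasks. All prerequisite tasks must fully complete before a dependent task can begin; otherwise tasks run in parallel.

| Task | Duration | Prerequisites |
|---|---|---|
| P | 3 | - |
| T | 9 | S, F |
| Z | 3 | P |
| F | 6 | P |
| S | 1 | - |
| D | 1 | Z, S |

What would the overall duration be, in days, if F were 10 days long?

Baseline: P→F→T = 3+6+9 = 18 → 18 days.
F lies on that path, so at 10 days the path becomes 22 days.
That remains the longest chain; total 22 days.

22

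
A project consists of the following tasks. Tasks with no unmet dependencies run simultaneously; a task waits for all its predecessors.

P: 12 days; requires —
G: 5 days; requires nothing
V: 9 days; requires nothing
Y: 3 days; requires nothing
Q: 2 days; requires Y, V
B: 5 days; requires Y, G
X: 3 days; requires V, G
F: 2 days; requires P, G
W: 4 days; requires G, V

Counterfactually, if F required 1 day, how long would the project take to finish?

Critical path before the change: P→F = 12+2 = 14 giving 14 days.
F lies on that path, so at 1 day the path becomes 13 days.
The critical path is still P→F; finish is now 13 days.

13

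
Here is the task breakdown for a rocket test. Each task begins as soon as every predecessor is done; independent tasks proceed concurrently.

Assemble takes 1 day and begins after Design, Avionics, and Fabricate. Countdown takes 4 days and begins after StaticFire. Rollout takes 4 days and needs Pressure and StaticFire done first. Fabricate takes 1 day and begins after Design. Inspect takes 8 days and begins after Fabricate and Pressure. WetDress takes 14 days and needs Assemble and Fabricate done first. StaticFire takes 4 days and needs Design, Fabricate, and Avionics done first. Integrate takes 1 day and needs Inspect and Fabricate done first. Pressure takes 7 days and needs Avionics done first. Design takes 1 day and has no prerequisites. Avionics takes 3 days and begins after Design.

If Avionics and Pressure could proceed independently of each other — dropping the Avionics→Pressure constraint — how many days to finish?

Original critical path: Design→Avionics→Pressure→Inspect→Integrate = 1+3+7+8+1 = 20 ⇒ 20 days.
Without Avionics→Pressure, Pressure's earliest start moves from 4 to 0.
New critical path: Design→Avionics→Assemble→WetDress = 1+3+1+14 = 19 ⇒ 19 days.

19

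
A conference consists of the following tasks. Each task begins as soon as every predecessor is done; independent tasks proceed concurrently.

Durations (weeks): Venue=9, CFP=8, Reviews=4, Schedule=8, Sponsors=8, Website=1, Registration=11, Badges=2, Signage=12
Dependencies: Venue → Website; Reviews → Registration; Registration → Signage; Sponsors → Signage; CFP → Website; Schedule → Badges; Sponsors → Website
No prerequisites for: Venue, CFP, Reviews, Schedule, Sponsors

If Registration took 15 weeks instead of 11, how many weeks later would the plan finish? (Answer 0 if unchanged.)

4

As given, the longest chain is Reviews→Registration→Signage = 4+11+12 = 27, so the finish is 27 weeks.
Since Registration is critical, the +4 change carries straight to that chain (now 31 weeks).
That remains the longest chain; total 31 weeks.
Change in finish: 31 − 27 = +4 weeks.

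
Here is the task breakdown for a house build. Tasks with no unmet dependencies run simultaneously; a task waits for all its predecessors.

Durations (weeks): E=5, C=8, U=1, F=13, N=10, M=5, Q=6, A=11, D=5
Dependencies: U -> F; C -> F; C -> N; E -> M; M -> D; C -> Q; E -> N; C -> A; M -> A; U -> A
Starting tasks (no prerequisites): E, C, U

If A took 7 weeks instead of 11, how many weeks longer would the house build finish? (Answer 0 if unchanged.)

The binding path is E→M→A = 5+5+11 = 21; finish at 21 weeks.
A lies on that path, so at 7 weeks the path becomes 17 weeks.
New critical path: C→F = 8+13 = 21 ⇒ 21 weeks.
Change in finish: 21 − 21 = +0 weeks.

0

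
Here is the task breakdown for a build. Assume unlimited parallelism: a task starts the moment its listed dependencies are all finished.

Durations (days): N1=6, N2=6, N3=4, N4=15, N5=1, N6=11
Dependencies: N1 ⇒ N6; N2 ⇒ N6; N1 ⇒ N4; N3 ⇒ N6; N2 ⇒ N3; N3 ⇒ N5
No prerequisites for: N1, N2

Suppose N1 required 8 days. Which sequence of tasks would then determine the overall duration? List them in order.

Actual critical path: N1→N4 = 6+15 = 21 ⇒ 21 days.
N1 lies on that path, so at 8 days the path becomes 23 days.
The critical path is still N1→N4; finish is now 23 days.

N1, N4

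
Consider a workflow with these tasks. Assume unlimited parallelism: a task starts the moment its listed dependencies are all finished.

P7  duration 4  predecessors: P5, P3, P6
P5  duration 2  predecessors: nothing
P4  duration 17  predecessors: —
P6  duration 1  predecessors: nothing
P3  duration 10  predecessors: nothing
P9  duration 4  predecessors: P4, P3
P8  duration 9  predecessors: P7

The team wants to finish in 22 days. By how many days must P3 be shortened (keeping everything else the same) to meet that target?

1

Current finish: 23 days; target: 22.
P3 is on every critical path, so each day cut from P3 cuts the finish by one (this holds down to a finish of 21).
Need 23 − 22 = 1 day off P3 → P3 becomes 9 days, finish becomes 22.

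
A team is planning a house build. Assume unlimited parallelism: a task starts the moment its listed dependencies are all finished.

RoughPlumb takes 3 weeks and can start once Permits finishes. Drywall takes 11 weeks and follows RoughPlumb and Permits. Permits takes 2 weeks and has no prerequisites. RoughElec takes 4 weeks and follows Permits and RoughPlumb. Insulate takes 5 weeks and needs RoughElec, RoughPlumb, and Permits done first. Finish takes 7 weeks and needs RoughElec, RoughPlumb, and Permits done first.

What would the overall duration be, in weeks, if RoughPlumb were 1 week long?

14

Actual critical path: Permits→RoughPlumb→RoughElec→Finish = 2+3+4+7 = 16 ⇒ 16 weeks.
RoughPlumb is on the critical path; changing it to 1 makes that path 14 weeks.
That remains the longest chain; total 14 weeks.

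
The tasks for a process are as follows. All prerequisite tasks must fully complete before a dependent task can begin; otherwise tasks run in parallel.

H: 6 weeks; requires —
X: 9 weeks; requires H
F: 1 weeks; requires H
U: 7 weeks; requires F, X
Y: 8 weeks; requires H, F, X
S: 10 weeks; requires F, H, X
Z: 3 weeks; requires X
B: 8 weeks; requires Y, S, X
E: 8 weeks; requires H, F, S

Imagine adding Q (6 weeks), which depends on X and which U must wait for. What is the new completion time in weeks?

Originally the schedule takes 33 weeks.
With Q inserted, U now waits for max(F, X, Q).
New critical path: H→X→S→B = 6+9+10+8 = 33 ⇒ 33 weeks.

33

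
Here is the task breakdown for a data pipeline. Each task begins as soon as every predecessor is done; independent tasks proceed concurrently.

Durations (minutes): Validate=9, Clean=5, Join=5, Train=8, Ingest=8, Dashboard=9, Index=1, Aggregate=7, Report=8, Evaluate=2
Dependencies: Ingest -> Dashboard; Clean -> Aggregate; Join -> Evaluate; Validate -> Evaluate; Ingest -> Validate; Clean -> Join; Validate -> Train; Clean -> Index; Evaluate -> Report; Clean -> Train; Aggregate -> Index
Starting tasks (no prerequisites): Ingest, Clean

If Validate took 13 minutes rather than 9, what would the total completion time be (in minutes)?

31

Critical path before the change: Ingest→Validate→Evaluate→Report = 8+9+2+8 = 27 giving 27 minutes.
Validate is on the critical path; changing it to 13 makes that path 31 minutes.
That remains the longest chain; total 31 minutes.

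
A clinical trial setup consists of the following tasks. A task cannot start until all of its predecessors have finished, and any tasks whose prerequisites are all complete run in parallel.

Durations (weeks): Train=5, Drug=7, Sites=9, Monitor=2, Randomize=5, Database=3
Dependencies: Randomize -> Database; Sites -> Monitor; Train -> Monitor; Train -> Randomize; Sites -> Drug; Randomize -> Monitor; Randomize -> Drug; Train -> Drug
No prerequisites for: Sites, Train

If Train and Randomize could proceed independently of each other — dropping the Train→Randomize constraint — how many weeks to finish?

16

With the dependency in place, Train→Randomize→Drug = 5+5+7 = 17 sets the finish at 17 weeks.
Without Train→Randomize, Randomize's earliest start moves from 5 to 0.
The longest chain is now Sites→Drug = 9+7 = 16, so the plan takes 16 weeks.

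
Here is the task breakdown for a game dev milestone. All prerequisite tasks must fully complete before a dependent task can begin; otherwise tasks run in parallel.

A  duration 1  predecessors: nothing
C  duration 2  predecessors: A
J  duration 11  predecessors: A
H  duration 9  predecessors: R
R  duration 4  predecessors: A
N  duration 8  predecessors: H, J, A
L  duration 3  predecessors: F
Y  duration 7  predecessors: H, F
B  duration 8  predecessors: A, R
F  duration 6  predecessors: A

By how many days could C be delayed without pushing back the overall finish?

The longest chain is A→R→H→N = 1+4+9+8 = 22; overall finish 22 days.
The longest chain containing C totals 3 days.
So C can slip 22 − 3 = 19 days.

19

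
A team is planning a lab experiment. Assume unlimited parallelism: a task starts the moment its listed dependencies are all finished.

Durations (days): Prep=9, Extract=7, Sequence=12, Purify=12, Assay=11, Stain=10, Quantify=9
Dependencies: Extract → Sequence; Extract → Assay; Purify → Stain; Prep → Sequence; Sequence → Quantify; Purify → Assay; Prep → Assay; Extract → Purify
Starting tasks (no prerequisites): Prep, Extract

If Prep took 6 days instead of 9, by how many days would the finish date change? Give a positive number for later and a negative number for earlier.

0

Actual critical path: Prep→Sequence→Quantify = 9+12+9 = 30 ⇒ 30 days.
Prep is on the critical path; changing it to 6 makes that path 27 days.
Now Extract→Purify→Assay = 7+12+11 = 30 is longest, so the finish becomes 30 days.
Change in finish: 30 − 30 = +0 days.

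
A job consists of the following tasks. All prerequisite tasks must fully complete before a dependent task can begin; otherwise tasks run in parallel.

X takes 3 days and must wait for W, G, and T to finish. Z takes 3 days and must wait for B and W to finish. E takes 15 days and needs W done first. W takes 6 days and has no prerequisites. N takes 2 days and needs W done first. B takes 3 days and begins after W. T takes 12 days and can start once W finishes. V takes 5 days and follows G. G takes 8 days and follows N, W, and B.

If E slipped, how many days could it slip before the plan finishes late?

1

W→B→G→V = 6+3+8+5 = 22 sets the makespan at 22 days.
E finishes as early as 21 and must finish by 22.
So E can slip 22 − 21 = 1 day.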